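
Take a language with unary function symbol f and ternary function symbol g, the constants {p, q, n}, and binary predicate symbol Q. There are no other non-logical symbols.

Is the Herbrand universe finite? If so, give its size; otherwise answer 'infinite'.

infinite

The signature has at least one function symbol (f, arity 1) and at least one constant (p).
Iterating f gives infinitely many distinct ground terms: p, f(p), f(f(p)), ...
So the Herbrand universe is infinite.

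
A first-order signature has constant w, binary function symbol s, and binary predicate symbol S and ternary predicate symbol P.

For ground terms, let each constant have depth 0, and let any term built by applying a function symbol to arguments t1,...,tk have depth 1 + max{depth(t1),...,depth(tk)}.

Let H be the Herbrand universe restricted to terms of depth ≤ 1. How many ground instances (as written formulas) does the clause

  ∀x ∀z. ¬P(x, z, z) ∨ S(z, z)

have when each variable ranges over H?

4

Ground terms of depth ≤ 1:
  Let N_k = |{terms of depth ≤ k}|. Then N_0 = 1 and N_k = 1 + N_{k-1}^2 for k ≥ 1 (one summand per function symbol, arity giving the exponent).
  N_0 = 1
  N_1 = 1 + 1^2 = 2
  Explicitly: w, s(w, w).
So there are 2 ground terms available for substitution.
Each of x, z ranges independently over the available ground terms, and distinct assignments produce distinct instances.
Number of ground instances = 2^2 = 4.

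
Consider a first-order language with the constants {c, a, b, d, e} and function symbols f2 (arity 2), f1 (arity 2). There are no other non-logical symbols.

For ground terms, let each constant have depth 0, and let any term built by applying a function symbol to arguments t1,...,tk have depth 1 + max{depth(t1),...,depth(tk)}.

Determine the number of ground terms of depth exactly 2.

Write N_k for the number of ground terms of depth ≤ k. A term of depth ≤ k is either a constant or a function symbol applied to arguments of depth ≤ k−1, so N_k = 5 + N_{k-1}^2 + N_{k-1}^2.
N_0 = 5
N_1 = 5 + 5^2 + 5^2 = 55
N_2 = 5 + 55^2 + 55^2 = 6055
Terms of depth exactly 2: N_2 − N_1 = 6055 − 55 = 6000.

6000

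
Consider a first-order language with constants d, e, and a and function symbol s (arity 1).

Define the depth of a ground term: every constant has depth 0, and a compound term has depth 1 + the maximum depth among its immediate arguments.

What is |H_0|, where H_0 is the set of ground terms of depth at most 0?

3

If N_k denotes the number of depth-≤k ground terms, the 3 constants give N_0 = 3, and each function symbol of arity r contributes N_{k-1}^r new terms at level k: N_k = 3 + N_{k-1}.
N_0 = 3
Explicitly: d, e, a.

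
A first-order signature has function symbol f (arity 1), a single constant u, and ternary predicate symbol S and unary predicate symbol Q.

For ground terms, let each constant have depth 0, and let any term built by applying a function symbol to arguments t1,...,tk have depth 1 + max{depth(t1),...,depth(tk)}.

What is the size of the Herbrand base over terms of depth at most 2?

First count ground terms of depth ≤ 2.
Count level by level. With function symbols f/1, the terms of depth ≤ k are the 1 constant together with each function applied to depth-≤(k−1) tuples, so N_k = 1 + N_{k-1}.
N_0 = 1
N_1 = 1 + 1 = 2
N_2 = 1 + 2 = 3
Explicitly: u, f(u), f(f(u)).
So |H| = 3.
Each predicate of arity r yields |H|^r ground atoms (one per choice of an r-tuple from H):
  S: 3^3 = 27;  Q: 3
Total ground atoms: 27 + 3 = 30.

30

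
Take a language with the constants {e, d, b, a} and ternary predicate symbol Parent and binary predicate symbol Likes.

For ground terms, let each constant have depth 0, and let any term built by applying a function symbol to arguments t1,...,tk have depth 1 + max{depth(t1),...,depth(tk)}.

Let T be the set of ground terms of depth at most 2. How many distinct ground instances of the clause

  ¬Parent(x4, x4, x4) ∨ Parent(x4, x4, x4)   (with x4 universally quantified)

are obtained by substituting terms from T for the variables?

Ground terms of depth ≤ 2:
  With no function symbols every ground term is a constant, so there are exactly 4 ground terms at every depth bound.
  N_0 = 4
  N_1 = 4
  N_2 = 4
  Explicitly: e, d, b, a.
So there are 4 ground terms available for substitution.
There is 1 variable to instantiate (x4),  occurring in at least one literal, so different choices give different ground instances.
Number of ground instances = 4.

4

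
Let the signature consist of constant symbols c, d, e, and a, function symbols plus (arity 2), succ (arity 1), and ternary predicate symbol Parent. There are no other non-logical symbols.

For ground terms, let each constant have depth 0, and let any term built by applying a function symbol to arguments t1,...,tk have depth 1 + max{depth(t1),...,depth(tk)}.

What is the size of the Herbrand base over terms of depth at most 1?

First count ground terms of depth ≤ 1.
Let N_k = |{terms of depth ≤ k}|. Then N_0 = 4 and N_k = 4 + N_{k-1}^2 + N_{k-1} for k ≥ 1 (one summand per function symbol, arity giving the exponent).
N_0 = 4
N_1 = 4 + 4^2 + 4 = 24
So |H| = 24.
Ground atoms are formed by filling each argument slot of a predicate with a term from H, so an r-ary predicate gives |H|^r atoms:
  Parent: 24^3 = 13824
Total ground atoms: 13824.

13824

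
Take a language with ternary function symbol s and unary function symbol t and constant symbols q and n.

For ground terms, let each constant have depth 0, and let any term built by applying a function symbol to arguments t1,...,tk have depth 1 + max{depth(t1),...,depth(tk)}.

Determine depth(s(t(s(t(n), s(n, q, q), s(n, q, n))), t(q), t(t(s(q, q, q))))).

4

depth(t(n)) = 1 + depth(n) = 1 + 0 = 1
depth(s(n, q, q)) = 1 + max(0, 0, 0) = 1
depth(s(n, q, n)) = 1 + max(0, 0, 0) = 1
depth(s(t(n), s(n, q, q), s(n, q, n))) = 1 + max(1, 1, 1) = 2
depth(t(s(t(n), s(n, q, q), s(n, q, n)))) = 1 + depth(s(t(n), s(n, q, q), s(n, q, n))) = 1 + 2 = 3
depth(t(q)) = 1 + depth(q) = 1 + 0 = 1
depth(s(q, q, q)) = 1 + max(0, 0, 0) = 1
depth(t(s(q, q, q))) = 1 + depth(s(q, q, q)) = 1 + 1 = 2
depth(t(t(s(q, q, q)))) = 1 + depth(t(s(q, q, q))) = 1 + 2 = 3
depth(s(t(s(t(n), s(n, q, q), s(n, q, n))), t(q), t(t(s(q, q, q))))) = 1 + max(3, 1, 3) = 4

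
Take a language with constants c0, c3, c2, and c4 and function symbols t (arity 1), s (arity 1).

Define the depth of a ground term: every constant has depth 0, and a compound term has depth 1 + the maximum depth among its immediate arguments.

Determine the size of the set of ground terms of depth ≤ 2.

28

Let N_k = |{terms of depth ≤ k}|. Then N_0 = 4 and N_k = 4 + N_{k-1} + N_{k-1} for k ≥ 1 (one summand per function symbol, arity giving the exponent).
N_0 = 4
N_1 = 4 + 4 + 4 = 12
N_2 = 4 + 12 + 12 = 28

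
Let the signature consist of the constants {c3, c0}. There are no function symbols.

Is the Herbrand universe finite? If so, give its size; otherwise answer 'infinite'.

2

There are no function symbols, so every ground term is one of the 2 constants.
The Herbrand universe is {c3, c0}, which is finite with 2 elements.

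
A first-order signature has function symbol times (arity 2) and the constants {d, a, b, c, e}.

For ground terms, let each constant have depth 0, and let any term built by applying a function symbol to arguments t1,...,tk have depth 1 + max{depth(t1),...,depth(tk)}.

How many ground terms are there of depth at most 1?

30

Count level by level. With function symbols times/2, the terms of depth ≤ k are the 5 constants together with each function applied to depth-≤(k−1) tuples, so N_k = 5 + N_{k-1}^2.
N_0 = 5
N_1 = 5 + 5^2 = 30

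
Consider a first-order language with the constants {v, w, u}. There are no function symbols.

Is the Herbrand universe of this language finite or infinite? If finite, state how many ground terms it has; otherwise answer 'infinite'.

3

There are no function symbols, so every ground term is one of the 3 constants.
The Herbrand universe is {v, w, u}, which is finite with 3 elements.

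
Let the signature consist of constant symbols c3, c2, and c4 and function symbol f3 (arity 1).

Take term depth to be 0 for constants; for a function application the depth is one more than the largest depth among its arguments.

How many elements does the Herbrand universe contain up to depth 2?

Let N_k = |{terms of depth ≤ k}|. Then N_0 = 3 and N_k = 3 + N_{k-1} for k ≥ 1 (one summand per function symbol, arity giving the exponent).
N_0 = 3
N_1 = 3 + 3 = 6
N_2 = 3 + 6 = 9

9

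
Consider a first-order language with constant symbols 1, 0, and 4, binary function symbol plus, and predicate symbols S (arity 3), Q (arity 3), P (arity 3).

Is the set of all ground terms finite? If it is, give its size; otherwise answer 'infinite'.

The signature has at least one function symbol (plus, arity 2) and at least one constant (1).
Iterating plus gives infinitely many distinct ground terms: 1, plus(1, 1), plus(plus(1, 1), plus(1, 1)), ...
So the Herbrand universe is infinite.

infinite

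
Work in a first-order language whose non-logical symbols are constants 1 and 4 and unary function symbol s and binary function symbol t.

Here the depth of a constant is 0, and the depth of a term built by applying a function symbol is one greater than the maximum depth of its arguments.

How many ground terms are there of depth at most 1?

Let N_k = |{terms of depth ≤ k}|. Then N_0 = 2 and N_k = 2 + N_{k-1} + N_{k-1}^2 for k ≥ 1 (one summand per function symbol, arity giving the exponent).
N_0 = 2
N_1 = 2 + 2 + 2^2 = 8
Explicitly: 1, 4, s(1), s(4), t(1, 1), t(1, 4), t(4, 1), t(4, 4).

8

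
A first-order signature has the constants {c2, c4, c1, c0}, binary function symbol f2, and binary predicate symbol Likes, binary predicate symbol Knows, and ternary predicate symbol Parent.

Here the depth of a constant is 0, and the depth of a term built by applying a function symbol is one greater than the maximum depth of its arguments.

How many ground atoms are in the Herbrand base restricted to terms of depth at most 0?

First count ground terms of depth ≤ 0.
Write N_k for the number of ground terms of depth ≤ k. A term of depth ≤ k is either a constant or a function symbol applied to arguments of depth ≤ k−1, so N_k = 4 + N_{k-1}^2.
N_0 = 4
So |H| = 4.
For each predicate symbol, the number of ground atoms is |H| raised to its arity; summing:
  Likes: 4^2 = 16;  Knows: 4^2 = 16;  Parent: 4^3 = 64
Total ground atoms: 16 + 16 + 64 = 96.

96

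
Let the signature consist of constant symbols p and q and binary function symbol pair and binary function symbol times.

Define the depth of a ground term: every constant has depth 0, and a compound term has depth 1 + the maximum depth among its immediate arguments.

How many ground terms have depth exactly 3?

81408

If N_k denotes the number of depth-≤k ground terms, the 2 constants give N_0 = 2, and each function symbol of arity r contributes N_{k-1}^r new terms at level k: N_k = 2 + N_{k-1}^2 + N_{k-1}^2.
N_0 = 2
N_1 = 2 + 2^2 + 2^2 = 10
N_2 = 2 + 10^2 + 10^2 = 202
N_3 = 2 + 202^2 + 202^2 = 81610
Terms of depth exactly 3: N_3 − N_2 = 81610 − 202 = 81408.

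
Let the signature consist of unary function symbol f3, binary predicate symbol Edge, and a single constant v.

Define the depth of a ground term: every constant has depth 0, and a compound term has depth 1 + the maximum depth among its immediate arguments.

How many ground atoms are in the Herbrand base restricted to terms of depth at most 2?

First count ground terms of depth ≤ 2.
Let N_k = |{terms of depth ≤ k}|. Then N_0 = 1 and N_k = 1 + N_{k-1} for k ≥ 1 (one summand per function symbol, arity giving the exponent).
N_0 = 1
N_1 = 1 + 1 = 2
N_2 = 1 + 2 = 3
So |H| = 3.
Ground atoms are formed by filling each argument slot of a predicate with a term from H, so an r-ary predicate gives |H|^r atoms:
  Edge: 3^2 = 9
Total ground atoms: 9.

9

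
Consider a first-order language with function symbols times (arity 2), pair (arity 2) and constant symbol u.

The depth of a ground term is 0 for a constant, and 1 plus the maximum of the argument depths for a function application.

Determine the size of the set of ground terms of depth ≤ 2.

19

Let N_k = |{terms of depth ≤ k}|. Then N_0 = 1 and N_k = 1 + N_{k-1}^2 + N_{k-1}^2 for k ≥ 1 (one summand per function symbol, arity giving the exponent).
N_0 = 1
N_1 = 1 + 1^2 + 1^2 = 3
N_2 = 1 + 3^2 + 3^2 = 19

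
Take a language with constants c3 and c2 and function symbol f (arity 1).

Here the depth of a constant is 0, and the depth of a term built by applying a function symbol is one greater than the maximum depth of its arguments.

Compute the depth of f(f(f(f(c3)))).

depth(f(c3)) = 1 + depth(c3) = 1 + 0 = 1
depth(f(f(c3))) = 1 + depth(f(c3)) = 1 + 1 = 2
depth(f(f(f(c3)))) = 1 + depth(f(f(c3))) = 1 + 2 = 3
depth(f(f(f(f(c3))))) = 1 + depth(f(f(f(c3)))) = 1 + 3 = 4

4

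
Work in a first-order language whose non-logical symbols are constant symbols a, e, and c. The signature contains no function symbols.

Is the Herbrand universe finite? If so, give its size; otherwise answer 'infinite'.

There are no function symbols, so every ground term is one of the 3 constants.
The Herbrand universe is {a, e, c}, which is finite with 3 elements.

3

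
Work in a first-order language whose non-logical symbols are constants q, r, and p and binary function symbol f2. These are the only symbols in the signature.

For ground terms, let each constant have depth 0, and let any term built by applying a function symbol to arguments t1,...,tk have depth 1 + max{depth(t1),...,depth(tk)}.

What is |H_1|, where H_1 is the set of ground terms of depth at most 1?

If N_k denotes the number of depth-≤k ground terms, the 3 constants give N_0 = 3, and each function symbol of arity r contributes N_{k-1}^r new terms at level k: N_k = 3 + N_{k-1}^2.
N_0 = 3
N_1 = 3 + 3^2 = 12
Explicitly: q, r, p, f2(q, q), f2(q, r), f2(q, p), f2(r, q), f2(r, r), f2(r, p), f2(p, q), f2(p, r), f2(p, p).

12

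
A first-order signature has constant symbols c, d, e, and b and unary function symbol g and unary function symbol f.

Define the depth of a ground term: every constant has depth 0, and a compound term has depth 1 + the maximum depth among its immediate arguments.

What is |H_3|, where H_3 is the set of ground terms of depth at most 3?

60

If N_k denotes the number of depth-≤k ground terms, the 4 constants give N_0 = 4, and each function symbol of arity r contributes N_{k-1}^r new terms at level k: N_k = 4 + N_{k-1} + N_{k-1}.
N_0 = 4
N_1 = 4 + 4 + 4 = 12
N_2 = 4 + 12 + 12 = 28
N_3 = 4 + 28 + 28 = 60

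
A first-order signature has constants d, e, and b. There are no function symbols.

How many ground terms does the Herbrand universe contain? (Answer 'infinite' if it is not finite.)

3

There are no function symbols, so every ground term is one of the 3 constants.
The Herbrand universe is {d, e, b}, which is finite with 3 elements.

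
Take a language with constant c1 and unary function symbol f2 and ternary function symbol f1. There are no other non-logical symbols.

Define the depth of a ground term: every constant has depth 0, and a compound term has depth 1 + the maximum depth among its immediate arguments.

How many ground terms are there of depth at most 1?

If N_k denotes the number of depth-≤k ground terms, the 1 constant gives N_0 = 1, and each function symbol of arity r contributes N_{k-1}^r new terms at level k: N_k = 1 + N_{k-1} + N_{k-1}^3.
N_0 = 1
N_1 = 1 + 1 + 1^3 = 3

3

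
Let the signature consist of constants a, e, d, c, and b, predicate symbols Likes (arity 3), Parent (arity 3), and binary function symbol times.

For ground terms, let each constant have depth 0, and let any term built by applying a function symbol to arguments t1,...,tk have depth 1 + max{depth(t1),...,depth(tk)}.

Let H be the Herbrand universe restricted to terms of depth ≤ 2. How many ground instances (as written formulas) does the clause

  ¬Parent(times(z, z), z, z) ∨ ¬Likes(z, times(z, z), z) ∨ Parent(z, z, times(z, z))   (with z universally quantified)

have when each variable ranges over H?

Ground terms of depth ≤ 2:
  Let N_k = |{terms of depth ≤ k}|. Then N_0 = 5 and N_k = 5 + N_{k-1}^2 for k ≥ 1 (one summand per function symbol, arity giving the exponent).
  N_0 = 5
  N_1 = 5 + 5^2 = 30
  N_2 = 5 + 30^2 = 905
So there are 905 ground terms available for substitution.
The body mentions the single quantified variable z; since ground terms form a free algebra, no two substitutions collapse to the same formula.
Number of ground instances = 905.

905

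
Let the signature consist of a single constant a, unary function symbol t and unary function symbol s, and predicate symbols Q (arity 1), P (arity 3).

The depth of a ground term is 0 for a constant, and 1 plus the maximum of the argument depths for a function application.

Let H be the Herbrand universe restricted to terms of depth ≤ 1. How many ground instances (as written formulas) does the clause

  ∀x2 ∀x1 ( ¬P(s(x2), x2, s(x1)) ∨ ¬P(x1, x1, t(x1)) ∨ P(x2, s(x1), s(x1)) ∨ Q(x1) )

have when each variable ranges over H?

Ground terms of depth ≤ 1:
  Let N_k count ground terms of depth at most k. Each non-constant term of depth ≤ k is some function symbol applied to depth-≤(k−1) arguments, giving N_k = 1 + N_{k-1} + N_{k-1}.
  N_0 = 1
  N_1 = 1 + 1 + 1 = 3
  Explicitly: a, t(a), s(a).
So there are 3 ground terms available for substitution.
The body mentions every one of the 2 quantified variables; since ground terms form a free algebra, no two substitutions collapse to the same formula.
Number of ground instances = 3^2 = 9.

9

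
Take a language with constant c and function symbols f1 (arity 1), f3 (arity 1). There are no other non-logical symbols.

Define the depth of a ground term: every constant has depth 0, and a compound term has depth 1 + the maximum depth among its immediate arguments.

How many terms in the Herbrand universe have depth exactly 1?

Write N_k for the number of ground terms of depth ≤ k. A term of depth ≤ k is either a constant or a function symbol applied to arguments of depth ≤ k−1, so N_k = 1 + N_{k-1} + N_{k-1}.
N_0 = 1
N_1 = 1 + 1 + 1 = 3
Terms of depth exactly 1: N_1 − N_0 = 3 − 1 = 2.

2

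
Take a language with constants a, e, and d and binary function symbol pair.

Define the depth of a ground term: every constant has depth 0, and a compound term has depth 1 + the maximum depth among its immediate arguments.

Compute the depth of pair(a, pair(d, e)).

depth(pair(d, e)) = 1 + max(0, 0) = 1
depth(pair(a, pair(d, e))) = 1 + max(0, 1) = 2

2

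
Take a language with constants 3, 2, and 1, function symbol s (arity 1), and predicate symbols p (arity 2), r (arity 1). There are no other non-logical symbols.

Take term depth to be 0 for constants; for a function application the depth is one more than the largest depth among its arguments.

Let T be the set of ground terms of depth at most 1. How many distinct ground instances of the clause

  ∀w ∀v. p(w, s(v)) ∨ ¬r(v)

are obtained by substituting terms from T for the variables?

36

Ground terms of depth ≤ 1:
  Let N_k = |{terms of depth ≤ k}|. Then N_0 = 3 and N_k = 3 + N_{k-1} for k ≥ 1 (one summand per function symbol, arity giving the exponent).
  N_0 = 3
  N_1 = 3 + 3 = 6
  Explicitly: 3, 2, 1, s(3), s(2), s(1).
So there are 6 ground terms available for substitution.
Each of w, v ranges independently over the available ground terms, and distinct assignments produce distinct instances.
Number of ground instances = 6^2 = 36.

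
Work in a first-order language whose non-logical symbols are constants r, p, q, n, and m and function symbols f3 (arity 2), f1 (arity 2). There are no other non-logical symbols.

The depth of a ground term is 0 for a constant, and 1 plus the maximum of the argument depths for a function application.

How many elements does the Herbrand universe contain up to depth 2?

6055

Let N_k = |{terms of depth ≤ k}|. Then N_0 = 5 and N_k = 5 + N_{k-1}^2 + N_{k-1}^2 for k ≥ 1 (one summand per function symbol, arity giving the exponent).
N_0 = 5
N_1 = 5 + 5^2 + 5^2 = 55
N_2 = 5 + 55^2 + 55^2 = 6055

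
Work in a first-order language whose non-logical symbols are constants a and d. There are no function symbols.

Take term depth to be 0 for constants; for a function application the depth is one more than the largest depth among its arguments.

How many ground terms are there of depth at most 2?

2

With no function symbols every ground term is a constant, so there are exactly 2 ground terms at every depth bound.
N_0 = 2
N_1 = 2
N_2 = 2
Explicitly: a, d.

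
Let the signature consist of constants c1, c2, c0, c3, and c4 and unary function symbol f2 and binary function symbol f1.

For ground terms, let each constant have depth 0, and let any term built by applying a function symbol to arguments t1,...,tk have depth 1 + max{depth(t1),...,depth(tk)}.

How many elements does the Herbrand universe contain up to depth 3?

1601495

Write N_k for the number of ground terms of depth ≤ k. A term of depth ≤ k is either a constant or a function symbol applied to arguments of depth ≤ k−1, so N_k = 5 + N_{k-1} + N_{k-1}^2.
N_0 = 5
N_1 = 5 + 5 + 5^2 = 35
N_2 = 5 + 35 + 35^2 = 1265
N_3 = 5 + 1265 + 1265^2 = 1601495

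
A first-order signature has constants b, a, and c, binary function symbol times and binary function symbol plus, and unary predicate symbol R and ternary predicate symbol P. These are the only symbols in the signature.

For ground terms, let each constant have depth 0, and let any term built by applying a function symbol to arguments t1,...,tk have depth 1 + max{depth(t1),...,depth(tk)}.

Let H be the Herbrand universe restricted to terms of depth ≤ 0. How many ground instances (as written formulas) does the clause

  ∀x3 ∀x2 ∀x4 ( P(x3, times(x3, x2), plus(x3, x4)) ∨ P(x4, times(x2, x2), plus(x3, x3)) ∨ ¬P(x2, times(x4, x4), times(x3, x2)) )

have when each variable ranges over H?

Ground terms of depth ≤ 0:
  If N_k denotes the number of depth-≤k ground terms, the 3 constants give N_0 = 3, and each function symbol of arity r contributes N_{k-1}^r new terms at level k: N_k = 3 + N_{k-1}^2 + N_{k-1}^2.
  N_0 = 3
  Explicitly: b, a, c.
So there are 3 ground terms available for substitution.
The clause has 3 distinct variables (x3, x2, x4), each appearing in the body. In the free term algebra distinct substitutions yield syntactically distinct ground instances.
Number of ground instances = 3^3 = 27.

27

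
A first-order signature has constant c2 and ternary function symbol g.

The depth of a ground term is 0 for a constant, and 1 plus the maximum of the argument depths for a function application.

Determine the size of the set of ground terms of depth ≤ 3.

Write N_k for the number of ground terms of depth ≤ k. A term of depth ≤ k is either a constant or a function symbol applied to arguments of depth ≤ k−1, so N_k = 1 + N_{k-1}^3.
N_0 = 1
N_1 = 1 + 1^3 = 2
N_2 = 1 + 2^3 = 9
N_3 = 1 + 9^3 = 730

730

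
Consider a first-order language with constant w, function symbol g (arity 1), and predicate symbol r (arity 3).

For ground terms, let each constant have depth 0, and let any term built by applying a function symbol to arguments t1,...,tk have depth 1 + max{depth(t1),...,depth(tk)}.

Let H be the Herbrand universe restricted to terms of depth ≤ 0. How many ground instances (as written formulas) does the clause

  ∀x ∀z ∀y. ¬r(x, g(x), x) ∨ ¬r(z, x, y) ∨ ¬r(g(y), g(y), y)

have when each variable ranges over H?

Ground terms of depth ≤ 0:
  Let N_k = |{terms of depth ≤ k}|. Then N_0 = 1 and N_k = 1 + N_{k-1} for k ≥ 1 (one summand per function symbol, arity giving the exponent).
  N_0 = 1
  Explicitly: w.
So there is exactly 1 ground term available for substitution.
Each of x, z, y ranges independently over the available ground terms, and distinct assignments produce distinct instances.
Number of ground instances = 1^3 = 1.

1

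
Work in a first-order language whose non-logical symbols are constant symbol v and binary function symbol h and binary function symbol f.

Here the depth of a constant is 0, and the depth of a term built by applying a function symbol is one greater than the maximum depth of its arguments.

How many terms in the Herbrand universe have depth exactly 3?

If N_k denotes the number of depth-≤k ground terms, the 1 constant gives N_0 = 1, and each function symbol of arity r contributes N_{k-1}^r new terms at level k: N_k = 1 + N_{k-1}^2 + N_{k-1}^2.
N_0 = 1
N_1 = 1 + 1^2 + 1^2 = 3
N_2 = 1 + 3^2 + 3^2 = 19
N_3 = 1 + 19^2 + 19^2 = 723
Terms of depth exactly 3: N_3 − N_2 = 723 − 19 = 704.

704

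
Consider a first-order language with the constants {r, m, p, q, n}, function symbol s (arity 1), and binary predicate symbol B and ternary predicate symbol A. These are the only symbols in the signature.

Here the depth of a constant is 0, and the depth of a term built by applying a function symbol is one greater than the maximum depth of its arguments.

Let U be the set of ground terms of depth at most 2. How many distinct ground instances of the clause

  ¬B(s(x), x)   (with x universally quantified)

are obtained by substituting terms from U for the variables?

Ground terms of depth ≤ 2:
  Let N_k count ground terms of depth at most k. Each non-constant term of depth ≤ k is some function symbol applied to depth-≤(k−1) arguments, giving N_k = 5 + N_{k-1}.
  N_0 = 5
  N_1 = 5 + 5 = 10
  N_2 = 5 + 10 = 15
So there are 15 ground terms available for substitution.
There is 1 variable to instantiate (x),  occurring in at least one literal, so different choices give different ground instances.
Number of ground instances = 15.

15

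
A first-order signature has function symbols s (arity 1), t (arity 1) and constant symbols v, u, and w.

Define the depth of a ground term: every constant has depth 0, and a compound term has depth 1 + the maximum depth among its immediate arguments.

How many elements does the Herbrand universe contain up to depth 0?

Count level by level. With function symbols s/1, t/1, the terms of depth ≤ k are the 3 constants together with each function applied to depth-≤(k−1) tuples, so N_k = 3 + N_{k-1} + N_{k-1}.
N_0 = 3
Explicitly: v, u, w.

3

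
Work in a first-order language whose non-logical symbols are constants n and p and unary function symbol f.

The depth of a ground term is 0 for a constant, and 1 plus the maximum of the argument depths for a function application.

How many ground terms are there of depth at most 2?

Let N_k count ground terms of depth at most k. Each non-constant term of depth ≤ k is some function symbol applied to depth-≤(k−1) arguments, giving N_k = 2 + N_{k-1}.
N_0 = 2
N_1 = 2 + 2 = 4
N_2 = 2 + 4 = 6

6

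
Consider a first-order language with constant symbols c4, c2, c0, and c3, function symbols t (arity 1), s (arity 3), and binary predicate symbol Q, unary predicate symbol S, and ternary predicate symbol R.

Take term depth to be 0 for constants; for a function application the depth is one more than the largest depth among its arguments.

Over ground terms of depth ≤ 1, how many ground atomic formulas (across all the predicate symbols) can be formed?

378504

First count ground terms of depth ≤ 1.
Count level by level. With function symbols t/1, s/3, the terms of depth ≤ k are the 4 constants together with each function applied to depth-≤(k−1) tuples, so N_k = 4 + N_{k-1} + N_{k-1}^3.
N_0 = 4
N_1 = 4 + 4 + 4^3 = 72
So |H| = 72.
Ground atoms are formed by filling each argument slot of a predicate with a term from H, so an r-ary predicate gives |H|^r atoms:
  Q: 72^2 = 5184;  S: 72;  R: 72^3 = 373248
Total ground atoms: 5184 + 72 + 373248 = 378504.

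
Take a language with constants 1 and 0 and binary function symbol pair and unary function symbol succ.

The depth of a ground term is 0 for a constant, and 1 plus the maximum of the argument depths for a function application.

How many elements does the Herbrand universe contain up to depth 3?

5552

Write N_k for the number of ground terms of depth ≤ k. A term of depth ≤ k is either a constant or a function symbol applied to arguments of depth ≤ k−1, so N_k = 2 + N_{k-1}^2 + N_{k-1}.
N_0 = 2
N_1 = 2 + 2^2 + 2 = 8
N_2 = 2 + 8^2 + 8 = 74
N_3 = 2 + 74^2 + 74 = 5552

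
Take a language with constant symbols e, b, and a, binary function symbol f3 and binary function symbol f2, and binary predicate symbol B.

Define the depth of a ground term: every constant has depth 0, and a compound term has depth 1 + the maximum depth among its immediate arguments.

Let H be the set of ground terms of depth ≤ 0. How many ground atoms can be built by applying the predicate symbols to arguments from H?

9

First count ground terms of depth ≤ 0.
If N_k denotes the number of depth-≤k ground terms, the 3 constants give N_0 = 3, and each function symbol of arity r contributes N_{k-1}^r new terms at level k: N_k = 3 + N_{k-1}^2 + N_{k-1}^2.
N_0 = 3
So |H| = 3.
A ground atom is a predicate applied to a tuple of terms from H, so the count is the sum over predicates of |H|^arity:
  B: 3^2 = 9
Total ground atoms: 9.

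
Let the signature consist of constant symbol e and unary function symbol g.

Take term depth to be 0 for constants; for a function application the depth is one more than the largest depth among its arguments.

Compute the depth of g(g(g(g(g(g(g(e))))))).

7

depth(g(e)) = 1 + depth(e) = 1 + 0 = 1
depth(g(g(e))) = 1 + depth(g(e)) = 1 + 1 = 2
depth(g(g(g(e)))) = 1 + depth(g(g(e))) = 1 + 2 = 3
depth(g(g(g(g(e))))) = 1 + depth(g(g(g(e)))) = 1 + 3 = 4
depth(g(g(g(g(g(e)))))) = 1 + depth(g(g(g(g(e))))) = 1 + 4 = 5
depth(g(g(g(g(g(g(e))))))) = 1 + depth(g(g(g(g(g(e)))))) = 1 + 5 = 6
depth(g(g(g(g(g(g(g(e)))))))) = 1 + depth(g(g(g(g(g(g(e))))))) = 1 + 6 = 7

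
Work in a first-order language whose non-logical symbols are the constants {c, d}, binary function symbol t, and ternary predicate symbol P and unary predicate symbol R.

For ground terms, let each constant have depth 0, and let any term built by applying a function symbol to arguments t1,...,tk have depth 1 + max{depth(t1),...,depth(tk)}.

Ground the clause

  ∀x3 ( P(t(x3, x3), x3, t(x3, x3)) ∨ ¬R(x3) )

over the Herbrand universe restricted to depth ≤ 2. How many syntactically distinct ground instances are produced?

38

Ground terms of depth ≤ 2:
  Count level by level. With function symbols t/2, the terms of depth ≤ k are the 2 constants together with each function applied to depth-≤(k−1) tuples, so N_k = 2 + N_{k-1}^2.
  N_0 = 2
  N_1 = 2 + 2^2 = 6
  N_2 = 2 + 6^2 = 38
So there are 38 ground terms available for substitution.
The clause has 1 distinct variable (x3), which appears in the body. In the free term algebra distinct substitutions yield syntactically distinct ground instances.
Number of ground instances = 38.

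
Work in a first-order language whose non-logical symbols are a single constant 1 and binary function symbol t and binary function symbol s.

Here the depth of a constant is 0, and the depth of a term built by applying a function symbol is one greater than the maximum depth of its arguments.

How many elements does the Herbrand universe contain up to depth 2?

Count level by level. With function symbols t/2, s/2, the terms of depth ≤ k are the 1 constant together with each function applied to depth-≤(k−1) tuples, so N_k = 1 + N_{k-1}^2 + N_{k-1}^2.
N_0 = 1
N_1 = 1 + 1^2 + 1^2 = 3
N_2 = 1 + 3^2 + 3^2 = 19

19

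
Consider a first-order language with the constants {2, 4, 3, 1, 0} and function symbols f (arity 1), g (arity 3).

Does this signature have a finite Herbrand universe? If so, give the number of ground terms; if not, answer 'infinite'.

The signature has at least one function symbol (f, arity 1) and at least one constant (2).
Iterating f gives infinitely many distinct ground terms: 2, f(2), f(f(2)), ...
So the Herbrand universe is infinite.

infinite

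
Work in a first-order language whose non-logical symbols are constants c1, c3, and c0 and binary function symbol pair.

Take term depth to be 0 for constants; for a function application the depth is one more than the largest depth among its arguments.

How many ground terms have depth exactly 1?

Count level by level. With function symbols pair/2, the terms of depth ≤ k are the 3 constants together with each function applied to depth-≤(k−1) tuples, so N_k = 3 + N_{k-1}^2.
N_0 = 3
N_1 = 3 + 3^2 = 12
Terms of depth exactly 1: N_1 − N_0 = 12 − 3 = 9.

9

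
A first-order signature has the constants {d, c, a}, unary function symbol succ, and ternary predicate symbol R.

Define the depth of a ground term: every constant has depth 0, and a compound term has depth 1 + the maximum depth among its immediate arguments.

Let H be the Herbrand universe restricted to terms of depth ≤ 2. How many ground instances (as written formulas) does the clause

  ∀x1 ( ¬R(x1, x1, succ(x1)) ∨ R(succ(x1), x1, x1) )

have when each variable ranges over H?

Ground terms of depth ≤ 2:
  Let N_k count ground terms of depth at most k. Each non-constant term of depth ≤ k is some function symbol applied to depth-≤(k−1) arguments, giving N_k = 3 + N_{k-1}.
  N_0 = 3
  N_1 = 3 + 3 = 6
  N_2 = 3 + 6 = 9
So there are 9 ground terms available for substitution.
The clause has 1 distinct variable (x1), which appears in the body. In the free term algebra distinct substitutions yield syntactically distinct ground instances.
Number of ground instances = 9.

9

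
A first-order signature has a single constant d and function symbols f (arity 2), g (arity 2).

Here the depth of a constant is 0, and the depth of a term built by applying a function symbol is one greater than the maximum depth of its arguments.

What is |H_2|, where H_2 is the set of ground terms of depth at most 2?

19

Let N_k = |{terms of depth ≤ k}|. Then N_0 = 1 and N_k = 1 + N_{k-1}^2 + N_{k-1}^2 for k ≥ 1 (one summand per function symbol, arity giving the exponent).
N_0 = 1
N_1 = 1 + 1^2 + 1^2 = 3
N_2 = 1 + 3^2 + 3^2 = 19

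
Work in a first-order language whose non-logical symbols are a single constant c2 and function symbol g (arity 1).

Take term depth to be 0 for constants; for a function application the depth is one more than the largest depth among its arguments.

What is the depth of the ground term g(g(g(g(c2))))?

4

depth(g(c2)) = 1 + depth(c2) = 1 + 0 = 1
depth(g(g(c2))) = 1 + depth(g(c2)) = 1 + 1 = 2
depth(g(g(g(c2)))) = 1 + depth(g(g(c2))) = 1 + 2 = 3
depth(g(g(g(g(c2))))) = 1 + depth(g(g(g(c2)))) = 1 + 3 = 4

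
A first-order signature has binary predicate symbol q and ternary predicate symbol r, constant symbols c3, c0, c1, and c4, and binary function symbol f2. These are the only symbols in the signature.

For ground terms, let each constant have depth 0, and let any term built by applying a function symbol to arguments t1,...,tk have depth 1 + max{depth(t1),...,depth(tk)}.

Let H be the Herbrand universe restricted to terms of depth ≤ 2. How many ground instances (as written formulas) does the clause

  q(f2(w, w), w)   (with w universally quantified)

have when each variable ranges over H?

Ground terms of depth ≤ 2:
  If N_k denotes the number of depth-≤k ground terms, the 4 constants give N_0 = 4, and each function symbol of arity r contributes N_{k-1}^r new terms at level k: N_k = 4 + N_{k-1}^2.
  N_0 = 4
  N_1 = 4 + 4^2 = 20
  N_2 = 4 + 20^2 = 404
So there are 404 ground terms available for substitution.
There is 1 variable to instantiate (w),  occurring in at least one literal, so different choices give different ground instances.
Number of ground instances = 404.

404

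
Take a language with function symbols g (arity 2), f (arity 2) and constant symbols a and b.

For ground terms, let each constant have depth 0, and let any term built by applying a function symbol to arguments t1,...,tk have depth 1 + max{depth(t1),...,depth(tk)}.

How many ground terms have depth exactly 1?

8

Let N_k count ground terms of depth at most k. Each non-constant term of depth ≤ k is some function symbol applied to depth-≤(k−1) arguments, giving N_k = 2 + N_{k-1}^2 + N_{k-1}^2.
N_0 = 2
N_1 = 2 + 2^2 + 2^2 = 10
Terms of depth exactly 1: N_1 − N_0 = 10 − 2 = 8.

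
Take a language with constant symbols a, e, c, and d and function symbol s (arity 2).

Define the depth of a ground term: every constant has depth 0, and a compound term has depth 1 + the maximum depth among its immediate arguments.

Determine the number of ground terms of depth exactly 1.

16

Let N_k = |{terms of depth ≤ k}|. Then N_0 = 4 and N_k = 4 + N_{k-1}^2 for k ≥ 1 (one summand per function symbol, arity giving the exponent).
N_0 = 4
N_1 = 4 + 4^2 = 20
Terms of depth exactly 1: N_1 − N_0 = 20 − 4 = 16.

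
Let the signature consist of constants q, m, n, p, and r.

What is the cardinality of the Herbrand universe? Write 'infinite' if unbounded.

5

There are no function symbols, so every ground term is one of the 5 constants.
The Herbrand universe is {q, m, n, p, r}, which is finite with 5 elements.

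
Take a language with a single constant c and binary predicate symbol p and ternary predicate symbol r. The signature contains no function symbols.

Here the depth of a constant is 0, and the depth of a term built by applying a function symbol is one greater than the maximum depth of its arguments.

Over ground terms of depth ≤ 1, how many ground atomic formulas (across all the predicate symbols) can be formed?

First count ground terms of depth ≤ 1.
With no function symbols every ground term is a constant, so there is exactly 1 ground term at every depth bound.
N_0 = 1
N_1 = 1
Explicitly: c.
So |H| = 1.
A ground atom is a predicate applied to a tuple of terms from H, so the count is the sum over predicates of |H|^arity:
  p: 1^2 = 1;  r: 1^3 = 1
Total ground atoms: 1 + 1 = 2.

2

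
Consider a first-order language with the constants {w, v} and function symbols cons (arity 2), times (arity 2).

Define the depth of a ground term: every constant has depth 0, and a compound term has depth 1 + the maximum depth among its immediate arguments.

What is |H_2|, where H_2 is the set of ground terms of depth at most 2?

202

If N_k denotes the number of depth-≤k ground terms, the 2 constants give N_0 = 2, and each function symbol of arity r contributes N_{k-1}^r new terms at level k: N_k = 2 + N_{k-1}^2 + N_{k-1}^2.
N_0 = 2
N_1 = 2 + 2^2 + 2^2 = 10
N_2 = 2 + 10^2 + 10^2 = 202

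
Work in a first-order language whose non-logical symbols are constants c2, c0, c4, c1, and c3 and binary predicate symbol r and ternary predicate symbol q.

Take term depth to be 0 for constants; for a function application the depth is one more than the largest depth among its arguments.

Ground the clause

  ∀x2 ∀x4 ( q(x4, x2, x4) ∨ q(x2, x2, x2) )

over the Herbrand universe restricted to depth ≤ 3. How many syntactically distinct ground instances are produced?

Ground terms of depth ≤ 3:
  With no function symbols every ground term is a constant, so there are exactly 5 ground terms at every depth bound.
  N_0 = 5
  N_1 = 5
  N_2 = 5
  N_3 = 5
  Explicitly: c2, c0, c4, c1, c3.
So there are 5 ground terms available for substitution.
The body mentions every one of the 2 quantified variables; since ground terms form a free algebra, no two substitutions collapse to the same formula.
Number of ground instances = 5^2 = 25.

25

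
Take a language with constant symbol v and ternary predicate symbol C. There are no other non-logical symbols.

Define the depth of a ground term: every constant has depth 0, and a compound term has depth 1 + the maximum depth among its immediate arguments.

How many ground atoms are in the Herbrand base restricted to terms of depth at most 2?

1

First count ground terms of depth ≤ 2.
With no function symbols every ground term is a constant, so there is exactly 1 ground term at every depth bound.
N_0 = 1
N_1 = 1
N_2 = 1
Explicitly: v.
So |H| = 1.
A ground atom is a predicate applied to a tuple of terms from H, so the count is the sum over predicates of |H|^arity:
  C: 1^3 = 1
Total ground atoms: 1.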